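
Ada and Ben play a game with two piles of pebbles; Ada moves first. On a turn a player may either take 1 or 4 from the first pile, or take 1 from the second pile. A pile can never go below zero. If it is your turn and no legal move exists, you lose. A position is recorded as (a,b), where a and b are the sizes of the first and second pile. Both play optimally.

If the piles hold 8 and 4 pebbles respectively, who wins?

Classify positions by backward induction: terminal positions (no move available) are L. From any other position, the mover wins iff some move reaches an L.
No move ever increases a pile, so every position that can arise here has a ≤ 8 and b ≤ 4; it is enough to label the cells with 0 ≤ a ≤ 8 and 0 ≤ b ≤ 4.
Every move lowers a or b (never raises either), so fill the grid row by row in increasing a, and left to right within a row: each cell's successors are then already labelled.
      b=0  b=1  b=2  b=3  b=4
a=0:    L    W    L    W    L
a=1:    W    L    W    L    W
a=2:    L    W    L    W    L
a=3:    W    L    W    L    W
a=4:    W    W    W    W    W
a=5:    L    W    L    W    L
a=6:    W    L    W    L    W
a=7:    L    W    L    W    L
a=8:    W    L    W    L    W
Cells with no legal move (terminal, hence L): (0,0).
The remaining L cells, each justified by listing all of its moves:
(0,2): →(0,1)(W) only, which is W, so L
(0,4): →(0,3)(W) only, which is W, so L
(1,1): →(0,1)(W), (1,0)(W) — all W, so L
(1,3): →(0,3)(W), (1,2)(W) — all W, so L
(2,0): →(1,0)(W) only, which is W, so L
(2,2): →(1,2)(W), (2,1)(W) — all W, so L
(2,4): →(1,4)(W), (2,3)(W) — all W, so L
(3,1): →(2,1)(W), (3,0)(W) — all W, so L
(3,3): →(2,3)(W), (3,2)(W) — all W, so L
(5,0): →(4,0)(W), (1,0)(W) — all W, so L
(5,2): →(4,2)(W), (1,2)(W), (5,1)(W) — all W, so L
(5,4): →(4,4)(W), (1,4)(W), (5,3)(W) — all W, so L
(6,1): →(5,1)(W), (2,1)(W), (6,0)(W) — all W, so L
(6,3): →(5,3)(W), (2,3)(W), (6,2)(W) — all W, so L
(7,0): →(6,0)(W), (3,0)(W) — all W, so L
(7,2): →(6,2)(W), (3,2)(W), (7,1)(W) — all W, so L
(7,4): →(6,4)(W), (3,4)(W), (7,3)(W) — all W, so L
(8,1): →(7,1)(W), (4,1)(W), (8,0)(W) — all W, so L
(8,3): →(7,3)(W), (4,3)(W), (8,2)(W) — all W, so L
Every other cell has at least one move into one of the L cells above, so it is W.
From (8,4) Ada can move to (7,4), reaching an L position.

Ada wins.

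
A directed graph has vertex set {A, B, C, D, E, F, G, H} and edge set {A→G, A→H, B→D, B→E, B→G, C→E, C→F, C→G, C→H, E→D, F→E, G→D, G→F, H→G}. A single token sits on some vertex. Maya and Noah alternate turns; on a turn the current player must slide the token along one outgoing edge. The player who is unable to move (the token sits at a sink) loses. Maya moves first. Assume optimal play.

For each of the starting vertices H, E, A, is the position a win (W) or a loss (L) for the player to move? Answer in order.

H: L, E: W, A: W

Positions with no move are L. A position that does have a move is losing for the player to move precisely when every available move leads to a winning position for the opponent. Fill in the labels:
Every edge goes from a vertex to one that appears earlier in the order D, E, F, G, B, H, A, C, so processing vertices in that order labels each vertex after all of its successors.
D: no outgoing edge → L
E: →D(L), so W
F: →E(W) only, which is W, so L
G: →F(L), so W
B: →D(L), so W
H: →G(W) only, which is W, so L
A: →H(L), so W
C: →H(L), so W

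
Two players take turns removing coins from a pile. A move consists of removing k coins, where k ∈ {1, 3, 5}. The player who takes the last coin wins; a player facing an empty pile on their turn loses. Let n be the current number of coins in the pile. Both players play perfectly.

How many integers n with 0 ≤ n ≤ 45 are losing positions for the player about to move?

Classify positions by backward induction: terminal positions (no move available) are L. From any other position, the mover wins iff some move reaches an L.
n=0: no move → L
n=1: reaches L-position 0 → W
n=2: only reaches 1(W), which is W → L
n=3: reaches L-position 2 → W
n=4: only reaches 3(W), 1(W), all W → L
n=5: reaches L-position 4 → W
n=6: only reaches 5(W), 3(W), 1(W), all W → L
n=7: reaches L-position 6 → W
n=8: only reaches 7(W), 5(W), 3(W), all W → L
n=9: reaches L-position 8 → W
n=10: only reaches 9(W), 7(W), 5(W), all W → L
n=11: reaches L-position 10 → W
n=12: only reaches 11(W), 9(W), 7(W), all W → L
n=13: reaches L-position 12 → W
n=14: only reaches 13(W), 11(W), 9(W), all W → L
n=15: reaches L-position 14 → W
n=16: only reaches 15(W), 13(W), 11(W), all W → L
n=17: reaches L-position 16 → W
n=18: only reaches 17(W), 15(W), 13(W), all W → L
n=19: reaches L-position 18 → W
n=20: only reaches 19(W), 17(W), 15(W), all W → L
n=21: reaches L-position 20 → W
n=22: only reaches 21(W), 19(W), 17(W), all W → L
n=23: reaches L-position 22 → W
n=24: only reaches 23(W), 21(W), 19(W), all W → L
n=25: reaches L-position 24 → W
n=26: only reaches 25(W), 23(W), 21(W), all W → L
n=27: reaches L-position 26 → W
n=28: only reaches 27(W), 25(W), 23(W), all W → L
n=29: reaches L-position 28 → W
n=30: only reaches 29(W), 27(W), 25(W), all W → L
n=31: reaches L-position 30 → W
n=32: only reaches 31(W), 29(W), 27(W), all W → L
n=33: reaches L-position 32 → W
n=34: only reaches 33(W), 31(W), 29(W), all W → L
n=35: reaches L-position 34 → W
n=36: only reaches 35(W), 33(W), 31(W), all W → L
n=37: reaches L-position 36 → W
n=38: only reaches 37(W), 35(W), 33(W), all W → L
n=39: reaches L-position 38 → W
n=40: only reaches 39(W), 37(W), 35(W), all W → L
n=41: reaches L-position 40 → W
n=42: only reaches 41(W), 39(W), 37(W), all W → L
n=43: reaches L-position 42 → W
n=44: only reaches 43(W), 41(W), 39(W), all W → L
n=45: reaches L-position 44 → W
L entries with 0 ≤ n ≤ 45: n = 0, 2, 4, 6, 8, 10, 12, 14, 16, 18, 20, 22, 24, 26, 28, 30, 32, 34, 36, 38, 40, 42, 44; that makes 23.

23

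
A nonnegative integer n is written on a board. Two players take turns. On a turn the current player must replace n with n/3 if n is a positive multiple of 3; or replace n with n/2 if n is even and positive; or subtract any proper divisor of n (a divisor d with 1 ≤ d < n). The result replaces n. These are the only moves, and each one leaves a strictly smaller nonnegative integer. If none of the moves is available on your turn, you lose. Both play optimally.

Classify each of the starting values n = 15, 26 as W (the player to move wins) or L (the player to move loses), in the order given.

15: L, 26: W

Compute win/loss labels from the base case upward. A position with no move is L. Any other position is W if it can reach an L in one move, else L.
n=0: no move → L
n=1: no move → L
n=2: W (go to 1, an L position)
n=3: W (go to 1, an L position)
n=4: L (options 2(W), 3(W) are all W)
n=5: W (go to 4, an L position)
n=6: W (go to 4, an L position)
n=7: L (sole option 6(W) is W)
n=8: W (go to 4, an L position)
n=9: L (options 3(W), 6(W), 8(W) are all W)
n=10: W (go to 9, an L position)
n=11: L (sole option 10(W) is W)
n=12: W (go to 4, an L position)
n=13: L (sole option 12(W) is W)
n=14: W (go to 7, an L position)
n=15: L (options 5(W), 10(W), 12(W), 14(W) are all W)
n=16: W (go to 15, an L position)
n=17: L (sole option 16(W) is W)
n=18: W (go to 9, an L position)
n=19: L (sole option 18(W) is W)
n=20: W (go to 15, an L position)
n=21: W (go to 7, an L position)
n=22: W (go to 11, an L position)
n=23: L (sole option 22(W) is W)
n=24: W (go to 23, an L position)
n=25: L (options 20(W), 24(W) are all W)
n=26: W (go to 13, an L position)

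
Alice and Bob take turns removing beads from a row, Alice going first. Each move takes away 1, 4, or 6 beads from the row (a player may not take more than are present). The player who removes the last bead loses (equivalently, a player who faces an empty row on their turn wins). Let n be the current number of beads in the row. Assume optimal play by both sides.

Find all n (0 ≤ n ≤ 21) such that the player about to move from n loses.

Label each position W (a win for the player to move) or L (a loss). A position with no legal move is W; any other position is W exactly when some move reaches an L, and L when every move reaches a W.
n=0: no move; the opponent has just taken the last bead and therefore loses → W
n=1: the only move is to 0(W), a W ⇒ L
n=2: can move to 1, which is L ⇒ W
n=3: the only move is to 2(W), a W ⇒ L
n=4: can move to 3, which is L ⇒ W
n=5: can move to 1, which is L ⇒ W
n=6: moves to 5(W), 2(W), 0(W); every one is W ⇒ L
n=7: can move to 6, which is L ⇒ W
n=8: moves to 7(W), 4(W), 2(W); every one is W ⇒ L
n=9: can move to 8, which is L ⇒ W
n=10: can move to 6, which is L ⇒ W
n=11: moves to 10(W), 7(W), 5(W); every one is W ⇒ L
n=12: can move to 11, which is L ⇒ W
n=13: moves to 12(W), 9(W), 7(W); every one is W ⇒ L
n=14: can move to 13, which is L ⇒ W
n=15: can move to 11, which is L ⇒ W
n=16: moves to 15(W), 12(W), 10(W); every one is W ⇒ L
n=17: can move to 16, which is L ⇒ W
n=18: moves to 17(W), 14(W), 12(W); every one is W ⇒ L
n=19: can move to 18, which is L ⇒ W
n=20: can move to 16, which is L ⇒ W
n=21: moves to 20(W), 17(W), 15(W); every one is W ⇒ L
Reading off the rows marked L gives the requested list; there are 9 such values of n.

1, 3, 6, 8, 11, 13, 16, 18, 21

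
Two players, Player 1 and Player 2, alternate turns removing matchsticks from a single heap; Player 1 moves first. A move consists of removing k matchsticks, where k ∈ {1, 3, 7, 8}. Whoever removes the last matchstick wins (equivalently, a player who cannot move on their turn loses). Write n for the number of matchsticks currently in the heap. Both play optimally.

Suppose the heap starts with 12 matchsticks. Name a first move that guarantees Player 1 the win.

Use the standard recursion: the mover loses at a terminal position; elsewhere, the mover wins exactly when some move hands the opponent an L position.
n=0: no move → L
n=1: W (go to 0, an L position)
n=2: L (sole option 1(W) is W)
n=3: W (go to 2, an L position)
n=4: L (options 3(W), 1(W) are all W)
n=5: W (go to 4, an L position)
n=6: L (options 5(W), 3(W) are all W)
n=7: W (go to 6, an L position)
n=8: W (go to 0, an L position)
n=9: W (go to 6, an L position)
n=10: W (go to 2, an L position)
n=11: W (go to 4, an L position)
n=12: W (go to 4, an L position)
From 12, the L positions reachable in one move are: 4.

Remove 8, leaving 4.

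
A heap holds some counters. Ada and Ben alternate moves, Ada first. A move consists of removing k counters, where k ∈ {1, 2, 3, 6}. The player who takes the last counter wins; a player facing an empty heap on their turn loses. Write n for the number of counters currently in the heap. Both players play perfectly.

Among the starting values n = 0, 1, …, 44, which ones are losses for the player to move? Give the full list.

Work bottom-up. With no move the player to move loses. Otherwise the position is W if at least one move leads to an L position for the opponent, and L if every move leads to a W.
n=0: no move → L
n=1: W (go to 0, an L position)
n=2: W (go to 0, an L position)
n=3: W (go to 0, an L position)
n=4: L (options 3(W), 2(W), 1(W) are all W)
n=5: W (go to 4, an L position)
n=6: W (go to 4, an L position)
n=7: W (go to 4, an L position)
n=8: L (options 7(W), 6(W), 5(W), 2(W) are all W)
n=9: W (go to 8, an L position)
n=10: W (go to 8, an L position)
n=11: W (go to 8, an L position)
n=12: L (options 11(W), 10(W), 9(W), 6(W) are all W)
n=13: W (go to 12, an L position)
n=14: W (go to 12, an L position)
n=15: W (go to 12, an L position)
n=16: L (options 15(W), 14(W), 13(W), 10(W) are all W)
n=17: W (go to 16, an L position)
n=18: W (go to 16, an L position)
n=19: W (go to 16, an L position)
n=20: L (options 19(W), 18(W), 17(W), 14(W) are all W)
n=21: W (go to 20, an L position)
n=22: W (go to 20, an L position)
n=23: W (go to 20, an L position)
n=24: L (options 23(W), 22(W), 21(W), 18(W) are all W)
n=25: W (go to 24, an L position)
n=26: W (go to 24, an L position)
n=27: W (go to 24, an L position)
n=28: L (options 27(W), 26(W), 25(W), 22(W) are all W)
n=29: W (go to 28, an L position)
n=30: W (go to 28, an L position)
n=31: W (go to 28, an L position)
n=32: L (options 31(W), 30(W), 29(W), 26(W) are all W)
n=33: W (go to 32, an L position)
n=34: W (go to 32, an L position)
n=35: W (go to 32, an L position)
n=36: L (options 35(W), 34(W), 33(W), 30(W) are all W)
n=37: W (go to 36, an L position)
n=38: W (go to 36, an L position)
n=39: W (go to 36, an L position)
n=40: L (options 39(W), 38(W), 37(W), 34(W) are all W)
n=41: W (go to 40, an L position)
n=42: W (go to 40, an L position)
n=43: W (go to 40, an L position)
n=44: L (options 43(W), 42(W), 41(W), 38(W) are all W)
The losing starting values of n are exactly the entries labelled L in this table (12 of them).

0, 4, 8, 12, 16, 20, 24, 28, 32, 36, 40, 44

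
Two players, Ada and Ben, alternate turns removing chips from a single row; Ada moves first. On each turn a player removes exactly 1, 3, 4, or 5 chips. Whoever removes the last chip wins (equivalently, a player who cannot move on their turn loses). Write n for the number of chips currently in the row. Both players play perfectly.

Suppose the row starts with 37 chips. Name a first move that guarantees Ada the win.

Remove 3, leaving 34.

Label each position W (a win for the player to move) or L (a loss). A position with no legal move is L; any other position is W exactly when some move reaches an L, and L when every move reaches a W.
n=0: no move → L
n=1: W (go to 0, an L position)
n=2: L (sole option 1(W) is W)
n=3: W (go to 2, an L position)
n=4: W (go to 0, an L position)
n=5: W (go to 2, an L position)
n=6: W (go to 2, an L position)
n=7: W (go to 2, an L position)
n=8: L (options 7(W), 5(W), 4(W), 3(W) are all W)
n=9: W (go to 8, an L position)
n=10: L (options 9(W), 7(W), 6(W), 5(W) are all W)
n=11: W (go to 10, an L position)
n=12: W (go to 8, an L position)
n=13: W (go to 10, an L position)
n=14: W (go to 10, an L position)
n=15: W (go to 10, an L position)
n=16: L (options 15(W), 13(W), 12(W), 11(W) are all W)
n=17: W (go to 16, an L position)
n=18: L (options 17(W), 15(W), 14(W), 13(W) are all W)
n=19: W (go to 18, an L position)
n=20: W (go to 16, an L position)
n=21: W (go to 18, an L position)
n=22: W (go to 18, an L position)
n=23: W (go to 18, an L position)
n=24: L (options 23(W), 21(W), 20(W), 19(W) are all W)
n=25: W (go to 24, an L position)
n=26: L (options 25(W), 23(W), 22(W), 21(W) are all W)
n=27: W (go to 26, an L position)
n=28: W (go to 24, an L position)
n=29: W (go to 26, an L position)
n=30: W (go to 26, an L position)
n=31: W (go to 26, an L position)
n=32: L (options 31(W), 29(W), 28(W), 27(W) are all W)
n=33: W (go to 32, an L position)
n=34: L (options 33(W), 31(W), 30(W), 29(W) are all W)
n=35: W (go to 34, an L position)
n=36: W (go to 32, an L position)
n=37: W (go to 34, an L position)
From 37, the L positions reachable in one move are: 34, 32. Any move reaching one of these is winning.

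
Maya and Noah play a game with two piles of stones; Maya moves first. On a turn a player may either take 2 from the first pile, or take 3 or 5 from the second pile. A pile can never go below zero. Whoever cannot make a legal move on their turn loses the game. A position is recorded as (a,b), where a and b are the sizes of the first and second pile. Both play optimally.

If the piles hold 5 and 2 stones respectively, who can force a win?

Build the W/L table. Terminal = L. A non-terminal position is W if it has a move to some L; otherwise it is L.
No move ever increases a pile, so every position that can arise here has a ≤ 5 and b ≤ 2; it is enough to label the cells with 0 ≤ a ≤ 5 and 0 ≤ b ≤ 2.
Every move lowers a or b (never raises either), so fill the grid row by row in increasing a, and left to right within a row: each cell's successors are then already labelled.
      b=0  b=1  b=2
a=0:    L    L    L
a=1:    L    L    L
a=2:    W    W    W
a=3:    W    W    W
a=4:    L    L    L
a=5:    L    L    L
Cells with no legal move (terminal, hence L): (0,0), (0,1), (0,2), (1,0), (1,1), (1,2).
The remaining L cells, each justified by listing all of its moves:
(4,0): the only move is to (2,0)(W), a W ⇒ L
(4,1): the only move is to (2,1)(W), a W ⇒ L
(4,2): the only move is to (2,2)(W), a W ⇒ L
(5,0): the only move is to (3,0)(W), a W ⇒ L
(5,1): the only move is to (3,1)(W), a W ⇒ L
(5,2): the only move is to (3,2)(W), a W ⇒ L
Every other cell has at least one move into one of the L cells above, so it is W.
Every move from (5,2) reaches a W position, so the mover loses.

Noah wins.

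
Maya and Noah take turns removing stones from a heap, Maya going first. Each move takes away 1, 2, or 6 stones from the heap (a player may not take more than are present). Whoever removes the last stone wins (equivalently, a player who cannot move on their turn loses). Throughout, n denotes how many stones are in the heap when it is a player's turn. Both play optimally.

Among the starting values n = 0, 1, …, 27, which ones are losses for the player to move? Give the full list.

0, 3, 7, 10, 14, 17, 21, 24

Classify positions by backward induction: terminal positions (no move available) are L. From any other position, the mover wins iff some move reaches an L.
n=0: no move → L
n=1: reaches L-position 0 → W
n=2: reaches L-position 0 → W
n=3: only reaches 2(W), 1(W), all W → L
n=4: reaches L-position 3 → W
n=5: reaches L-position 3 → W
n=6: reaches L-position 0 → W
n=7: only reaches 6(W), 5(W), 1(W), all W → L
n=8: reaches L-position 7 → W
n=9: reaches L-position 7 → W
n=10: only reaches 9(W), 8(W), 4(W), all W → L
n=11: reaches L-position 10 → W
n=12: reaches L-position 10 → W
n=13: reaches L-position 7 → W
n=14: only reaches 13(W), 12(W), 8(W), all W → L
n=15: reaches L-position 14 → W
n=16: reaches L-position 14 → W
n=17: only reaches 16(W), 15(W), 11(W), all W → L
n=18: reaches L-position 17 → W
n=19: reaches L-position 17 → W
n=20: reaches L-position 14 → W
n=21: only reaches 20(W), 19(W), 15(W), all W → L
n=22: reaches L-position 21 → W
n=23: reaches L-position 21 → W
n=24: only reaches 23(W), 22(W), 18(W), all W → L
n=25: reaches L-position 24 → W
n=26: reaches L-position 24 → W
n=27: reaches L-position 21 → W
The losing starting values of n are exactly the entries labelled L in this table (8 of them).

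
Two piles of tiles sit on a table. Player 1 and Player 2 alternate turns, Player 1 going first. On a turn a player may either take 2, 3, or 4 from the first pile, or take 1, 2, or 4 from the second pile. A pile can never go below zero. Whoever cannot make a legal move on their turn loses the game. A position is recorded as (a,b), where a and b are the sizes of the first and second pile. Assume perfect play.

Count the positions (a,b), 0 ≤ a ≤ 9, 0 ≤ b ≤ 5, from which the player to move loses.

Use the standard recursion: the mover loses at a terminal position; elsewhere, the mover wins exactly when some move hands the opponent an L position.
Every move lowers a or b (never raises either), so fill the grid row by row in increasing a, and left to right within a row: each cell's successors are then already labelled.
      b=0  b=1  b=2  b=3  b=4  b=5
a=0:    L    W    W    L    W    W
a=1:    L    W    W    L    W    W
a=2:    W    L    W    W    L    W
a=3:    W    L    W    W    L    W
a=4:    W    W    L    W    W    L
a=5:    W    W    L    W    W    L
a=6:    L    W    W    L    W    W
a=7:    L    W    W    L    W    W
a=8:    W    L    W    W    L    W
a=9:    W    L    W    W    L    W
Cells with no legal move (terminal, hence L): (0,0), (1,0).
The remaining L cells, each justified by listing all of its moves:
(0,3): moves to (0,2)(W), (0,1)(W); every one is W ⇒ L
(1,3): moves to (1,2)(W), (1,1)(W); every one is W ⇒ L
(2,1): moves to (0,1)(W), (2,0)(W); every one is W ⇒ L
(2,4): moves to (0,4)(W), (2,3)(W), (2,2)(W), (2,0)(W); every one is W ⇒ L
(3,1): moves to (1,1)(W), (0,1)(W), (3,0)(W); every one is W ⇒ L
(3,4): moves to (1,4)(W), (0,4)(W), (3,3)(W), (3,2)(W), (3,0)(W); every one is W ⇒ L
(4,2): moves to (2,2)(W), (1,2)(W), (0,2)(W), (4,1)(W), (4,0)(W); every one is W ⇒ L
(4,5): moves to (2,5)(W), (1,5)(W), (0,5)(W), (4,4)(W), (4,3)(W), (4,1)(W); every one is W ⇒ L
(5,2): moves to (3,2)(W), (2,2)(W), (1,2)(W), (5,1)(W), (5,0)(W); every one is W ⇒ L
(5,5): moves to (3,5)(W), (2,5)(W), (1,5)(W), (5,4)(W), (5,3)(W), (5,1)(W); every one is W ⇒ L
(6,0): moves to (4,0)(W), (3,0)(W), (2,0)(W); every one is W ⇒ L
(6,3): moves to (4,3)(W), (3,3)(W), (2,3)(W), (6,2)(W), (6,1)(W); every one is W ⇒ L
(7,0): moves to (5,0)(W), (4,0)(W), (3,0)(W); every one is W ⇒ L
(7,3): moves to (5,3)(W), (4,3)(W), (3,3)(W), (7,2)(W), (7,1)(W); every one is W ⇒ L
(8,1): moves to (6,1)(W), (5,1)(W), (4,1)(W), (8,0)(W); every one is W ⇒ L
(8,4): moves to (6,4)(W), (5,4)(W), (4,4)(W), (8,3)(W), (8,2)(W), (8,0)(W); every one is W ⇒ L
(9,1): moves to (7,1)(W), (6,1)(W), (5,1)(W), (9,0)(W); every one is W ⇒ L
(9,4): moves to (7,4)(W), (6,4)(W), (5,4)(W), (9,3)(W), (9,2)(W), (9,0)(W); every one is W ⇒ L
Every other cell has at least one move into one of the L cells above, so it is W.
L cells per row: a=0: 2, a=1: 2, a=2: 2, a=3: 2, a=4: 2, a=5: 2, a=6: 2, a=7: 2, a=8: 2, a=9: 2; total 20.

20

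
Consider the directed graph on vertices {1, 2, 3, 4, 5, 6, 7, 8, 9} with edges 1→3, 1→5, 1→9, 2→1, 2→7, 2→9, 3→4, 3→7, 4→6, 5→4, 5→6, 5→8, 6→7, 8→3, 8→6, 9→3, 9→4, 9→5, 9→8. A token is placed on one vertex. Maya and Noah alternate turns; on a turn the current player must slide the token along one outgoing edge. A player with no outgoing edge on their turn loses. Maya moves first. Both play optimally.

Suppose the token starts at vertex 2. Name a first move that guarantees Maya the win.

Use the standard recursion: the mover loses at a terminal position; elsewhere, the mover wins exactly when some move hands the opponent an L position.
Every edge goes from a vertex to one that appears earlier in the order 7, 6, 4, 3, 8, 5, 9, 1, 2, so processing vertices in that order labels each vertex after all of its successors.
7: no outgoing edge → L
6: W (go to 7, an L position)
4: L (sole option 6(W) is W)
3: W (go to 4, an L position)
8: L (options 3(W), 6(W) are all W)
5: W (go to 8, an L position)
9: W (go to 8, an L position)
1: L (options 9(W), 5(W), 3(W) are all W)
2: W (go to 1, an L position)
From 2, the L positions reachable in one move are: 1, 7. Any move reaching one of these is winning.

Move to 1.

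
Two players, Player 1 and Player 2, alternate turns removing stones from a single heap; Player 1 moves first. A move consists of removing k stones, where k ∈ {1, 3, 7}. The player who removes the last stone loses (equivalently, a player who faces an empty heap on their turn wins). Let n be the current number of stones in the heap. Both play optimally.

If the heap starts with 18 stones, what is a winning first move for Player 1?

Remove 1, leaving 17.

Work bottom-up. With no move the player to move wins. Otherwise the position is W if at least one move leads to an L position for the opponent, and L if every move leads to a W.
n=0: no move; the opponent has just taken the last stone and therefore loses → W
n=1: →0(W) only, which is W, so L
n=2: →1(L), so W
n=3: →2(W), 0(W) — all W, so L
n=4: →3(L), so W
n=5: →4(W), 2(W) — all W, so L
n=6: →5(L), so W
n=7: →6(W), 4(W), 0(W) — all W, so L
n=8: →7(L), so W
n=9: →8(W), 6(W), 2(W) — all W, so L
n=10: →9(L), so W
n=11: →10(W), 8(W), 4(W) — all W, so L
n=12: →11(L), so W
n=13: →12(W), 10(W), 6(W) — all W, so L
n=14: →13(L), so W
n=15: →14(W), 12(W), 8(W) — all W, so L
n=16: →15(L), so W
n=17: →16(W), 14(W), 10(W) — all W, so L
n=18: →17(L), so W
From 18, the L positions reachable in one move are: 17, 15, 11. Any move reaching one of these is winning.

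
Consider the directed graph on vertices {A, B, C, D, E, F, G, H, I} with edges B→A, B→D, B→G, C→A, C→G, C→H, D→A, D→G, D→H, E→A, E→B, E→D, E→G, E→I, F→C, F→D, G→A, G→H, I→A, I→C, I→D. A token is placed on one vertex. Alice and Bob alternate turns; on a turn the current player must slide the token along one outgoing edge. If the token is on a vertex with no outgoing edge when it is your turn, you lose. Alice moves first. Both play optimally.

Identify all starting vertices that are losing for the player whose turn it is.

A, F, H

Compute win/loss labels from the base case upward. A position with no move is L. Any other position is W if it can reach an L in one move, else L.
Every edge goes from a vertex to one that appears earlier in the order A, H, G, D, C, B, I, E, F, so processing vertices in that order labels each vertex after all of its successors.
A: no outgoing edge → L
H: no outgoing edge → L
G: →H(L), so W
D: →H(L), so W
C: →H(L), so W
B: →A(L), so W
I: →A(L), so W
E: →A(L), so W
F: →C(W), D(W) — all W, so L
The losing starting vertices are exactly the entries labelled L in this table (3 of them).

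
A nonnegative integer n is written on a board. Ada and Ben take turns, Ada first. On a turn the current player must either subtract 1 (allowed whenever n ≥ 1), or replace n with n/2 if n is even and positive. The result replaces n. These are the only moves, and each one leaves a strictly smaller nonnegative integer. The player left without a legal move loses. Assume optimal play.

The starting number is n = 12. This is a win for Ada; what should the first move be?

Label each position W (a win for the player to move) or L (a loss). A position with no legal move is L; any other position is W exactly when some move reaches an L, and L when every move reaches a W.
n=0: no move → L
n=1: W (go to 0, an L position)
n=2: L (sole option 1(W) is W)
n=3: W (go to 2, an L position)
n=4: W (go to 2, an L position)
n=5: L (sole option 4(W) is W)
n=6: W (go to 5, an L position)
n=7: L (sole option 6(W) is W)
n=8: W (go to 7, an L position)
n=9: L (sole option 8(W) is W)
n=10: W (go to 5, an L position)
n=11: L (sole option 10(W) is W)
n=12: W (go to 11, an L position)
From 12, the L positions reachable in one move are: 11.

Move to 11.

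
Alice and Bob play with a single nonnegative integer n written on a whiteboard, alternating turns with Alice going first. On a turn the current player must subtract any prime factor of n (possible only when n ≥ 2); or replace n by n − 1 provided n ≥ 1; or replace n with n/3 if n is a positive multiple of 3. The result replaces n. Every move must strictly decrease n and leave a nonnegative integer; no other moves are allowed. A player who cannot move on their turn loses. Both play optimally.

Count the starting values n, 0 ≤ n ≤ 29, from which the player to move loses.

Work bottom-up. With no move the player to move loses. Otherwise the position is W if at least one move leads to an L position for the opponent, and L if every move leads to a W.
n=0: no move → L
n=1: reaches L-position 0 → W
n=2: reaches L-position 0 → W
n=3: reaches L-position 0 → W
n=4: only reaches 2(W), 3(W), all W → L
n=5: reaches L-position 0 → W
n=6: reaches L-position 4 → W
n=7: reaches L-position 0 → W
n=8: only reaches 6(W), 7(W), all W → L
n=9: reaches L-position 8 → W
n=10: reaches L-position 8 → W
n=11: reaches L-position 0 → W
n=12: reaches L-position 4 → W
n=13: reaches L-position 0 → W
n=14: only reaches 7(W), 12(W), 13(W), all W → L
n=15: reaches L-position 14 → W
n=16: reaches L-position 14 → W
n=17: reaches L-position 0 → W
n=18: only reaches 6(W), 15(W), 16(W), 17(W), all W → L
n=19: reaches L-position 0 → W
n=20: reaches L-position 18 → W
n=21: reaches L-position 14 → W
n=22: only reaches 11(W), 20(W), 21(W), all W → L
n=23: reaches L-position 0 → W
n=24: reaches L-position 8 → W
n=25: only reaches 20(W), 24(W), all W → L
n=26: reaches L-position 25 → W
n=27: only reaches 9(W), 24(W), 26(W), all W → L
n=28: reaches L-position 27 → W
n=29: reaches L-position 0 → W
L entries with 0 ≤ n ≤ 29: n = 0, 4, 8, 14, 18, 22, 25, 27; that makes 8.

8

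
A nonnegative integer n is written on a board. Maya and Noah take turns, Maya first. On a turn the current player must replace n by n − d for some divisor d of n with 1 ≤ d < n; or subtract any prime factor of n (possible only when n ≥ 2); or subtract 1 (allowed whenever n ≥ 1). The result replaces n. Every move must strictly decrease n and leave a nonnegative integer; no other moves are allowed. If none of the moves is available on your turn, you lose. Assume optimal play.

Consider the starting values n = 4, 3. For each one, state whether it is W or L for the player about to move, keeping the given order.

4: L, 3: W

Label each position W (a win for the player to move) or L (a loss). A position with no legal move is L; any other position is W exactly when some move reaches an L, and L when every move reaches a W.
n=0: no move → L
n=1: W (go to 0, an L position)
n=2: W (go to 0, an L position)
n=3: W (go to 0, an L position)
n=4: L (options 2(W), 3(W) are all W)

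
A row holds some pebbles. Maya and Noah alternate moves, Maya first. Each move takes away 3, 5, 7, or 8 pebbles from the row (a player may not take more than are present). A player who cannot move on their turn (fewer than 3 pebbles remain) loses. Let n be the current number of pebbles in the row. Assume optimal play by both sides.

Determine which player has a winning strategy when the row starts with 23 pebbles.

Noah wins.

Classify positions by backward induction: terminal positions (no move available) are L. From any other position, the mover wins iff some move reaches an L.
n=0: no move → L
n=1: no move → L
n=2: no move → L
n=3: W (go to 0, an L position)
n=4: W (go to 1, an L position)
n=5: W (go to 2, an L position)
n=6: W (go to 1, an L position)
n=7: W (go to 2, an L position)
n=8: W (go to 1, an L position)
n=9: W (go to 2, an L position)
n=10: W (go to 2, an L position)
n=11: L (options 8(W), 6(W), 4(W), 3(W) are all W)
n=12: L (options 9(W), 7(W), 5(W), 4(W) are all W)
n=13: L (options 10(W), 8(W), 6(W), 5(W) are all W)
n=14: W (go to 11, an L position)
n=15: W (go to 12, an L position)
n=16: W (go to 13, an L position)
n=17: W (go to 12, an L position)
n=18: W (go to 13, an L position)
n=19: W (go to 12, an L position)
n=20: W (go to 13, an L position)
n=21: W (go to 13, an L position)
n=22: L (options 19(W), 17(W), 15(W), 14(W) are all W)
n=23: L (options 20(W), 18(W), 16(W), 15(W) are all W)
The starting position 23 is L: whatever Maya does, the opponent receives a W position.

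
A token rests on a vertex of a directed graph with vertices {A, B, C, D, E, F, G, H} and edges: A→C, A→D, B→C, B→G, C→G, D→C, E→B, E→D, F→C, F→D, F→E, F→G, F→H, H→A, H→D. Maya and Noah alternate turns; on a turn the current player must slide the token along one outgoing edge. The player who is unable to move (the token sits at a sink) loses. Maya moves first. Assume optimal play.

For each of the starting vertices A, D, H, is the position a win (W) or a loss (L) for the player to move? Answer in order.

Positions with no move are L. A position that does have a move is losing for the player to move precisely when every available move leads to a winning position for the opponent. Fill in the labels:
Every edge goes from a vertex to one that appears earlier in the order G, C, B, D, E, A, H, F, so processing vertices in that order labels each vertex after all of its successors.
G: no outgoing edge → L
C: →G(L), so W
B: →G(L), so W
D: →C(W) only, which is W, so L
E: →D(L), so W
A: →D(L), so W
H: →D(L), so W
F: →D(L), so W

A: W, D: L, H: W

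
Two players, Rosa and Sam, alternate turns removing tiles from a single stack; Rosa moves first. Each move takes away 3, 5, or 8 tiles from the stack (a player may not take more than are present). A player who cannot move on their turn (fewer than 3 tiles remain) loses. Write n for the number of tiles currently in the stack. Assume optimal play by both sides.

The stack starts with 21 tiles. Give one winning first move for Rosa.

Remove 8, leaving 13.

Build the W/L table. Terminal = L. A non-terminal position is W if it has a move to some L; otherwise it is L.
n=0: no move → L
n=1: no move → L
n=2: no move → L
n=3: can move to 0, which is L ⇒ W
n=4: can move to 1, which is L ⇒ W
n=5: can move to 2, which is L ⇒ W
n=6: can move to 1, which is L ⇒ W
n=7: can move to 2, which is L ⇒ W
n=8: can move to 0, which is L ⇒ W
n=9: can move to 1, which is L ⇒ W
n=10: can move to 2, which is L ⇒ W
n=11: moves to 8(W), 6(W), 3(W); every one is W ⇒ L
n=12: moves to 9(W), 7(W), 4(W); every one is W ⇒ L
n=13: moves to 10(W), 8(W), 5(W); every one is W ⇒ L
n=14: can move to 11, which is L ⇒ W
n=15: can move to 12, which is L ⇒ W
n=16: can move to 13, which is L ⇒ W
n=17: can move to 12, which is L ⇒ W
n=18: can move to 13, which is L ⇒ W
n=19: can move to 11, which is L ⇒ W
n=20: can move to 12, which is L ⇒ W
n=21: can move to 13, which is L ⇒ W
From 21, the L positions reachable in one move are: 13.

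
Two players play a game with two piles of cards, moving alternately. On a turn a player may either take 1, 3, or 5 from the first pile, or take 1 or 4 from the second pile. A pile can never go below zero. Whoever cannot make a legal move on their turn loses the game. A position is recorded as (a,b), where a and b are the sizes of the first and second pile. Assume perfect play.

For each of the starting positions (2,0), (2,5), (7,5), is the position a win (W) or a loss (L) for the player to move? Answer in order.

(2,0): L, (2,5): L, (7,5): W

Classify positions by backward induction: terminal positions (no move available) are L. From any other position, the mover wins iff some move reaches an L.
No move ever increases a pile, so every position that can arise here has a ≤ 7 and b ≤ 5; it is enough to label the cells with 0 ≤ a ≤ 7 and 0 ≤ b ≤ 5.
Every move lowers a or b (never raises either), so fill the grid row by row in increasing a, and left to right within a row: each cell's successors are then already labelled.
      b=0  b=1  b=2  b=3  b=4  b=5
a=0:    L    W    L    W    W    L
a=1:    W    L    W    L    W    W
a=2:    L    W    L    W    W    L
a=3:    W    L    W    L    W    W
a=4:    L    W    L    W    W    L
a=5:    W    L    W    L    W    W
a=6:    L    W    L    W    W    L
a=7:    W    L    W    L    W    W
Cells with no legal move (terminal, hence L): (0,0).
The remaining L cells, each justified by listing all of its moves:
(0,2): only reaches (0,1)(W), which is W → L
(0,5): only reaches (0,4)(W), (0,1)(W), all W → L
(1,1): only reaches (0,1)(W), (1,0)(W), all W → L
(1,3): only reaches (0,3)(W), (1,2)(W), all W → L
(2,0): only reaches (1,0)(W), which is W → L
(2,2): only reaches (1,2)(W), (2,1)(W), all W → L
(2,5): only reaches (1,5)(W), (2,4)(W), (2,1)(W), all W → L
(3,1): only reaches (2,1)(W), (0,1)(W), (3,0)(W), all W → L
(3,3): only reaches (2,3)(W), (0,3)(W), (3,2)(W), all W → L
(4,0): only reaches (3,0)(W), (1,0)(W), all W → L
(4,2): only reaches (3,2)(W), (1,2)(W), (4,1)(W), all W → L
(4,5): only reaches (3,5)(W), (1,5)(W), (4,4)(W), (4,1)(W), all W → L
(5,1): only reaches (4,1)(W), (2,1)(W), (0,1)(W), (5,0)(W), all W → L
(5,3): only reaches (4,3)(W), (2,3)(W), (0,3)(W), (5,2)(W), all W → L
(6,0): only reaches (5,0)(W), (3,0)(W), (1,0)(W), all W → L
(6,2): only reaches (5,2)(W), (3,2)(W), (1,2)(W), (6,1)(W), all W → L
(6,5): only reaches (5,5)(W), (3,5)(W), (1,5)(W), (6,4)(W), (6,1)(W), all W → L
(7,1): only reaches (6,1)(W), (4,1)(W), (2,1)(W), (7,0)(W), all W → L
(7,3): only reaches (6,3)(W), (4,3)(W), (2,3)(W), (7,2)(W), all W → L
Every other cell has at least one move into one of the L cells above, so it is W.
(2,0): one of the L cells justified above, so L
(2,5): one of the L cells justified above, so L
(7,5): the move to (6,5) reaches an L cell, so W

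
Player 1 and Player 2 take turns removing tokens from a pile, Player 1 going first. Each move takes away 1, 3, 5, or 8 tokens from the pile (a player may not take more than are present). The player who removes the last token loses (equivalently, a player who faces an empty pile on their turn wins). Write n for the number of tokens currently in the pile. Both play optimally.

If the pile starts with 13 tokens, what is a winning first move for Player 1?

Classify positions by backward induction: terminal positions (no move available) are W. From any other position, the mover wins iff some move reaches an L.
n=0: no move; the opponent has just taken the last token and therefore loses → W
n=1: →0(W) only, which is W, so L
n=2: →1(L), so W
n=3: →2(W), 0(W) — all W, so L
n=4: →3(L), so W
n=5: →4(W), 2(W), 0(W) — all W, so L
n=6: →5(L), so W
n=7: →6(W), 4(W), 2(W) — all W, so L
n=8: →7(L), so W
n=9: →1(L), so W
n=10: →7(L), so W
n=11: →3(L), so W
n=12: →7(L), so W
n=13: →5(L), so W
From 13, the L positions reachable in one move are: 5.

Remove 8, leaving 5.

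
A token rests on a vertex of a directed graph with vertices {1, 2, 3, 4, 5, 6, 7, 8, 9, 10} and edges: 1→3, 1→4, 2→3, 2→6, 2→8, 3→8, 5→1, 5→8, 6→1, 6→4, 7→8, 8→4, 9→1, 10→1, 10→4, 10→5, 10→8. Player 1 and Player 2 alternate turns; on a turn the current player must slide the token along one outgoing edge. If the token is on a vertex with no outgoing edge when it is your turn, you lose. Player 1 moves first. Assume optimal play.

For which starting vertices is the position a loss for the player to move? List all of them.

3, 4, 5, 7, 9

Positions with no move are L. A position that does have a move is losing for the player to move precisely when every available move leads to a winning position for the opponent. Fill in the labels:
Every edge goes from a vertex to one that appears earlier in the order 4, 8, 3, 1, 6, 5, 2, 7, 9, 10, so processing vertices in that order labels each vertex after all of its successors.
4: no outgoing edge → L
8: W (go to 4, an L position)
3: L (sole option 8(W) is W)
1: W (go to 3, an L position)
6: W (go to 4, an L position)
5: L (options 1(W), 8(W) are all W)
2: W (go to 3, an L position)
7: L (sole option 8(W) is W)
9: L (sole option 1(W) is W)
10: W (go to 5, an L position)
The losing starting vertices are exactly the entries labelled L in this table (5 of them).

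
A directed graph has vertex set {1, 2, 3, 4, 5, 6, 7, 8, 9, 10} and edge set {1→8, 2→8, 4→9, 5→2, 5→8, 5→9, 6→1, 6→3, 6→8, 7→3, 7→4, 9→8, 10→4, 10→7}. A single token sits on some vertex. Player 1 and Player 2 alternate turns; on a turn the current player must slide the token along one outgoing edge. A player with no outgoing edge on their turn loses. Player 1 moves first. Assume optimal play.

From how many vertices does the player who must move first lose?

3

Label each position W (a win for the player to move) or L (a loss). A position with no legal move is L; any other position is W exactly when some move reaches an L, and L when every move reaches a W.
Every edge goes from a vertex to one that appears earlier in the order 3, 8, 9, 1, 6, 2, 5, 4, 7, 10, so processing vertices in that order labels each vertex after all of its successors.
3: no outgoing edge → L
8: no outgoing edge → L
9: W (go to 8, an L position)
1: W (go to 8, an L position)
6: W (go to 8, an L position)
2: W (go to 8, an L position)
5: W (go to 8, an L position)
4: L (sole option 9(W) is W)
7: W (go to 4, an L position)
10: W (go to 4, an L position)
The L vertices are 3, 4, 8; that is 3 in all.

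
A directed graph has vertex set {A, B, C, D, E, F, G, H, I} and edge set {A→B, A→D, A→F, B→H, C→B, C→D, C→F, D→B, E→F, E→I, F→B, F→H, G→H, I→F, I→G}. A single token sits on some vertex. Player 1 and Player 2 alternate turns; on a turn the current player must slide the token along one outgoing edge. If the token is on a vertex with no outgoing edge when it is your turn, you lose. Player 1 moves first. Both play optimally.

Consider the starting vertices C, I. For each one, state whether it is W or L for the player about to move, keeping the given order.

Label each position W (a win for the player to move) or L (a loss). A position with no legal move is L; any other position is W exactly when some move reaches an L, and L when every move reaches a W.
Every edge goes from a vertex to one that appears earlier in the order H, G, B, F, I, D, A, E, C, so processing vertices in that order labels each vertex after all of its successors.
H: no outgoing edge → L
G: can move to H, which is L ⇒ W
B: can move to H, which is L ⇒ W
F: can move to H, which is L ⇒ W
I: moves to F(W), G(W); every one is W ⇒ L
D: the only move is to B(W), a W ⇒ L
A: can move to D, which is L ⇒ W
E: can move to I, which is L ⇒ W
C: can move to D, which is L ⇒ W

C: W, I: L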